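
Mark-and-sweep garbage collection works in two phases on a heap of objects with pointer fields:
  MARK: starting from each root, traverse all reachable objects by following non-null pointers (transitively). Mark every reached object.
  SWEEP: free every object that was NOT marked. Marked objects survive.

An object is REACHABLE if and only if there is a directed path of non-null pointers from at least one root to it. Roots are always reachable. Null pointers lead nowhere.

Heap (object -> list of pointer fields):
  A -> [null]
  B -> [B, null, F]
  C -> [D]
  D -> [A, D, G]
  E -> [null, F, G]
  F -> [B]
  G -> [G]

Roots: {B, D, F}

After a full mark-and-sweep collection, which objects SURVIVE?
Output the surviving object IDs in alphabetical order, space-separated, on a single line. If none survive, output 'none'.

Roots: B D F
Mark B: refs=B null F, marked=B
Mark D: refs=A D G, marked=B D
Mark F: refs=B, marked=B D F
Mark A: refs=null, marked=A B D F
Mark G: refs=G, marked=A B D F G
Unmarked (collected): C E

Answer: A B D F G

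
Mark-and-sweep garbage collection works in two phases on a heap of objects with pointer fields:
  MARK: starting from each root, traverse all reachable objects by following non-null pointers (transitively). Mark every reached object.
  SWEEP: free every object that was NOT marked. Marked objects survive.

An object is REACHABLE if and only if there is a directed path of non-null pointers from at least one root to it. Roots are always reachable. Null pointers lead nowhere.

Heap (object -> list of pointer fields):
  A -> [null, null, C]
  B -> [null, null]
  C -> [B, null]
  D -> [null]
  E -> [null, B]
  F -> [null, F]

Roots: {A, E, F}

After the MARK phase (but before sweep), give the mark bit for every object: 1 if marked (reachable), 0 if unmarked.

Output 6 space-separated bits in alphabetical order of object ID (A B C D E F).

Answer: 1 1 1 0 1 1

Derivation:
Roots: A E F
Mark A: refs=null null C, marked=A
Mark E: refs=null B, marked=A E
Mark F: refs=null F, marked=A E F
Mark C: refs=B null, marked=A C E F
Mark B: refs=null null, marked=A B C E F
Unmarked (collected): D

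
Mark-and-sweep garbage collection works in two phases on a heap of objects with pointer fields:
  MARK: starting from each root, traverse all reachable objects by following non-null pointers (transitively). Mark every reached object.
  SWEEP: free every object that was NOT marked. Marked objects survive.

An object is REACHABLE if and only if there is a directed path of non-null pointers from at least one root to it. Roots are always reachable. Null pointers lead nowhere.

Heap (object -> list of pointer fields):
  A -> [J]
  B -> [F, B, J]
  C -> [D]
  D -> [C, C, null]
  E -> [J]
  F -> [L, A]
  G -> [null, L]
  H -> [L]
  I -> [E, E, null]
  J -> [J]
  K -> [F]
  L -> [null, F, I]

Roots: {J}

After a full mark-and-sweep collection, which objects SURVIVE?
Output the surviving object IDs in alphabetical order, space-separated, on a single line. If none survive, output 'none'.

Roots: J
Mark J: refs=J, marked=J
Unmarked (collected): A B C D E F G H I K L

Answer: J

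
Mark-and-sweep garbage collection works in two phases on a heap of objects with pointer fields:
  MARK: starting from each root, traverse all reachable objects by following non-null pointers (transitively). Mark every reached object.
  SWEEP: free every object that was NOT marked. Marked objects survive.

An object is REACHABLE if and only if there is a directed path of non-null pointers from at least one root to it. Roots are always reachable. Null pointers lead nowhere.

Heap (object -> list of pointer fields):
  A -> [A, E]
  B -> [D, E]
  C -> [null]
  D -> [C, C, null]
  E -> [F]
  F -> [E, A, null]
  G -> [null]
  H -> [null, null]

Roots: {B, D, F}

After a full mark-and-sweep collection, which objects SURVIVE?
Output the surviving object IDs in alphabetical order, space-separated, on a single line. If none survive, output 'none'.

Answer: A B C D E F

Derivation:
Roots: B D F
Mark B: refs=D E, marked=B
Mark D: refs=C C null, marked=B D
Mark F: refs=E A null, marked=B D F
Mark E: refs=F, marked=B D E F
Mark C: refs=null, marked=B C D E F
Mark A: refs=A E, marked=A B C D E F
Unmarked (collected): G H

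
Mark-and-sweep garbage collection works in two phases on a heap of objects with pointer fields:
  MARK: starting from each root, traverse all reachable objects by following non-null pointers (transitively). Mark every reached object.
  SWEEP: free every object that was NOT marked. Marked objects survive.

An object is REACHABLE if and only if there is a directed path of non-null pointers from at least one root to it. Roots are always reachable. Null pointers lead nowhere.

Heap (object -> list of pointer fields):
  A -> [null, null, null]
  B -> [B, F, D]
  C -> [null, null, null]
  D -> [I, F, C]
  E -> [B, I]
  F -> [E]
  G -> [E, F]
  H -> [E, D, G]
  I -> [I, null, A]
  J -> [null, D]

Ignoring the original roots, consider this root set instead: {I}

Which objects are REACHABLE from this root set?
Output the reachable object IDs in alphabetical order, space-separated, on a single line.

Roots: I
Mark I: refs=I null A, marked=I
Mark A: refs=null null null, marked=A I
Unmarked (collected): B C D E F G H J

Answer: A I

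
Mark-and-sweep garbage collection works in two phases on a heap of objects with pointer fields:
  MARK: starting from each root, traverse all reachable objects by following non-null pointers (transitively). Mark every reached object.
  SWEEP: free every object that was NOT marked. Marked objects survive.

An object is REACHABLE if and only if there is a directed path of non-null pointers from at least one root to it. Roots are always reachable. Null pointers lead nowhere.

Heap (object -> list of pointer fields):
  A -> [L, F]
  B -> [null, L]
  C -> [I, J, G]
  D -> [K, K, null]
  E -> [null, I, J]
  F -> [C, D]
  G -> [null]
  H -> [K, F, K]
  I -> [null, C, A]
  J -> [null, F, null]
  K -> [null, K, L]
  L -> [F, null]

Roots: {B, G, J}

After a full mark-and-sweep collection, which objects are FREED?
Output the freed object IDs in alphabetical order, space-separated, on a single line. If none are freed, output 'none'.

Answer: E H

Derivation:
Roots: B G J
Mark B: refs=null L, marked=B
Mark G: refs=null, marked=B G
Mark J: refs=null F null, marked=B G J
Mark L: refs=F null, marked=B G J L
Mark F: refs=C D, marked=B F G J L
Mark C: refs=I J G, marked=B C F G J L
Mark D: refs=K K null, marked=B C D F G J L
Mark I: refs=null C A, marked=B C D F G I J L
Mark K: refs=null K L, marked=B C D F G I J K L
Mark A: refs=L F, marked=A B C D F G I J K L
Unmarked (collected): E H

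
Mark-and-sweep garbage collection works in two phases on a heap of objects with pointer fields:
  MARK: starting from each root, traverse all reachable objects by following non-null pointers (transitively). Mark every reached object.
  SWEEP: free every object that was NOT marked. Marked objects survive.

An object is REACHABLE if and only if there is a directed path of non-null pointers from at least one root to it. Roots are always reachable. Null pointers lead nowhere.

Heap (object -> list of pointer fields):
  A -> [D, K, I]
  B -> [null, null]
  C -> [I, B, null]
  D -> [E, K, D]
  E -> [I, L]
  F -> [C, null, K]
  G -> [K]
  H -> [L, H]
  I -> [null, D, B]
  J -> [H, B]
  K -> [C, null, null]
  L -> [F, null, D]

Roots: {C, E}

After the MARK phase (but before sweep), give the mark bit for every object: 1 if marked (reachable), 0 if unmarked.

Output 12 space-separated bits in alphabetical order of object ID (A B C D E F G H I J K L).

Answer: 0 1 1 1 1 1 0 0 1 0 1 1

Derivation:
Roots: C E
Mark C: refs=I B null, marked=C
Mark E: refs=I L, marked=C E
Mark I: refs=null D B, marked=C E I
Mark B: refs=null null, marked=B C E I
Mark L: refs=F null D, marked=B C E I L
Mark D: refs=E K D, marked=B C D E I L
Mark F: refs=C null K, marked=B C D E F I L
Mark K: refs=C null null, marked=B C D E F I K L
Unmarked (collected): A G H J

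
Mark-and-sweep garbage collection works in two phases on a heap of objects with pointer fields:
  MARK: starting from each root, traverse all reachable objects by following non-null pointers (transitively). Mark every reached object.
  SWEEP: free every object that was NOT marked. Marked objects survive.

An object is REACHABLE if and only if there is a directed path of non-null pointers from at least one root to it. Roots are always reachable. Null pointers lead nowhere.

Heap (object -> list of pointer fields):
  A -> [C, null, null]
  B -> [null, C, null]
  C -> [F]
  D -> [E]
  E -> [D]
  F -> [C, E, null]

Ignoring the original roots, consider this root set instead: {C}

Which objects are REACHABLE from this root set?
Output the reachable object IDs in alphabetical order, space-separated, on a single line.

Roots: C
Mark C: refs=F, marked=C
Mark F: refs=C E null, marked=C F
Mark E: refs=D, marked=C E F
Mark D: refs=E, marked=C D E F
Unmarked (collected): A B

Answer: C D E F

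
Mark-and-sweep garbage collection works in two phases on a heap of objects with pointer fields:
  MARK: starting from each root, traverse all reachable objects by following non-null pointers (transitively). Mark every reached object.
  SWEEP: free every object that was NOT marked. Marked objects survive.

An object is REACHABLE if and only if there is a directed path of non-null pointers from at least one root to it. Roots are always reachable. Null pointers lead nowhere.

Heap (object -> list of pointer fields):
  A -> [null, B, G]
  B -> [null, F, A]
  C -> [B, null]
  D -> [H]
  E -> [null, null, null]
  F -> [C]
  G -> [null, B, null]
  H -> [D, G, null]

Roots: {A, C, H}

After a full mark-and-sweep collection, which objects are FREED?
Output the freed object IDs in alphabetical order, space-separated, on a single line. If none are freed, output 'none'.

Roots: A C H
Mark A: refs=null B G, marked=A
Mark C: refs=B null, marked=A C
Mark H: refs=D G null, marked=A C H
Mark B: refs=null F A, marked=A B C H
Mark G: refs=null B null, marked=A B C G H
Mark D: refs=H, marked=A B C D G H
Mark F: refs=C, marked=A B C D F G H
Unmarked (collected): E

Answer: E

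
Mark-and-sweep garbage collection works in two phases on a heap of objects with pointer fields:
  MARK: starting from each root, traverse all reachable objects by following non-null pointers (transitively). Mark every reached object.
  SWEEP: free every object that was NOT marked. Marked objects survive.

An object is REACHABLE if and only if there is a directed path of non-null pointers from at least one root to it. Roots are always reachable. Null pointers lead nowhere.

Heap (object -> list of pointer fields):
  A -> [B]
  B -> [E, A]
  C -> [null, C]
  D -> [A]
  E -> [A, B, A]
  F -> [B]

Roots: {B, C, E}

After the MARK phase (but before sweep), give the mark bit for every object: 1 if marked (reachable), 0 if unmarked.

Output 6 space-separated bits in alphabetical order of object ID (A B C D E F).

Answer: 1 1 1 0 1 0

Derivation:
Roots: B C E
Mark B: refs=E A, marked=B
Mark C: refs=null C, marked=B C
Mark E: refs=A B A, marked=B C E
Mark A: refs=B, marked=A B C E
Unmarked (collected): D F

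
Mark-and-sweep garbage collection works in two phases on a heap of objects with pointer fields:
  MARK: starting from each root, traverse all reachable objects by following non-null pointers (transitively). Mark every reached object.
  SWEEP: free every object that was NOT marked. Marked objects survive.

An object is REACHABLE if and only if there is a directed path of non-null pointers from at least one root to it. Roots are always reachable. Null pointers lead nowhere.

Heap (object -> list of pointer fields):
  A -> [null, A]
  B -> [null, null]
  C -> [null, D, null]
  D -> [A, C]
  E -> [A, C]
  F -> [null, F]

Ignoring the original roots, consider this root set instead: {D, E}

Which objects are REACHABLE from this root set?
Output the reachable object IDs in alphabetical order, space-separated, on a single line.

Answer: A C D E

Derivation:
Roots: D E
Mark D: refs=A C, marked=D
Mark E: refs=A C, marked=D E
Mark A: refs=null A, marked=A D E
Mark C: refs=null D null, marked=A C D E
Unmarked (collected): B F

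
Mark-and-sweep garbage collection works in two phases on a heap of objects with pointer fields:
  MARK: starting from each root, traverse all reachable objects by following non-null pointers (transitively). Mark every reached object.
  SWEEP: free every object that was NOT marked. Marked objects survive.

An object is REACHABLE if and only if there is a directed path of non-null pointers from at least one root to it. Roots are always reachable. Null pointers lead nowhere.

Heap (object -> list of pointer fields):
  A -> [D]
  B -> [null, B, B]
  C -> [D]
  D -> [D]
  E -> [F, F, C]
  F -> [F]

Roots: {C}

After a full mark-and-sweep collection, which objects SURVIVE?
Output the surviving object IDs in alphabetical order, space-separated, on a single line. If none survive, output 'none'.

Answer: C D

Derivation:
Roots: C
Mark C: refs=D, marked=C
Mark D: refs=D, marked=C D
Unmarked (collected): A B E F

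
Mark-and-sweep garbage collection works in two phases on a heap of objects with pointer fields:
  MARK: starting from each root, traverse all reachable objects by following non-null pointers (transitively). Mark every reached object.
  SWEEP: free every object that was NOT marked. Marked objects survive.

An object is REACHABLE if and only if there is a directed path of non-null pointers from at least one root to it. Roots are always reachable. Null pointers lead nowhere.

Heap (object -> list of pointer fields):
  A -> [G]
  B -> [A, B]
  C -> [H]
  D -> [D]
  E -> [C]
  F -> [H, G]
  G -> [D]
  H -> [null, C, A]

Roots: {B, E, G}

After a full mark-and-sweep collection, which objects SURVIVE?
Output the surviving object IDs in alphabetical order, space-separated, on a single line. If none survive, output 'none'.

Roots: B E G
Mark B: refs=A B, marked=B
Mark E: refs=C, marked=B E
Mark G: refs=D, marked=B E G
Mark A: refs=G, marked=A B E G
Mark C: refs=H, marked=A B C E G
Mark D: refs=D, marked=A B C D E G
Mark H: refs=null C A, marked=A B C D E G H
Unmarked (collected): F

Answer: A B C D E G H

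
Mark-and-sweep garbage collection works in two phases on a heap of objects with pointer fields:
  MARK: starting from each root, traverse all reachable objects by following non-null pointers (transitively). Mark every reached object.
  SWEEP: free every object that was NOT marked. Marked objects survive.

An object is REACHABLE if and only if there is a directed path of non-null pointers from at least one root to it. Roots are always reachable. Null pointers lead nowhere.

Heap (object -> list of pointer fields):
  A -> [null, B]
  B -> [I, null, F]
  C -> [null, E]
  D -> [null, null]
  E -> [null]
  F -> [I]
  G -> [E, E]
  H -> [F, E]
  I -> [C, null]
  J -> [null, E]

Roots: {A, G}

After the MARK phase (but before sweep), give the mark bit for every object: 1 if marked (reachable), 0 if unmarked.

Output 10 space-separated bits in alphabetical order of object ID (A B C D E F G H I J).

Answer: 1 1 1 0 1 1 1 0 1 0

Derivation:
Roots: A G
Mark A: refs=null B, marked=A
Mark G: refs=E E, marked=A G
Mark B: refs=I null F, marked=A B G
Mark E: refs=null, marked=A B E G
Mark I: refs=C null, marked=A B E G I
Mark F: refs=I, marked=A B E F G I
Mark C: refs=null E, marked=A B C E F G I
Unmarked (collected): D H J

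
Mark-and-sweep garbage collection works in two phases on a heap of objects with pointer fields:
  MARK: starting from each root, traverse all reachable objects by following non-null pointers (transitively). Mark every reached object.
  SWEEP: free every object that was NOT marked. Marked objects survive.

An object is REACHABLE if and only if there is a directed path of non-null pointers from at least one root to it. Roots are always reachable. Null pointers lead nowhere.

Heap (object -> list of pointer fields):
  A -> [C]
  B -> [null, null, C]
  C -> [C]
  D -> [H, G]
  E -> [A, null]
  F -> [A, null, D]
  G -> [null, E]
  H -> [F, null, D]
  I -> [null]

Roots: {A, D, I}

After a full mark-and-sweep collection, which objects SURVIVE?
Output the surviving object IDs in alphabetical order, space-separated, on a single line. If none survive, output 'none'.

Roots: A D I
Mark A: refs=C, marked=A
Mark D: refs=H G, marked=A D
Mark I: refs=null, marked=A D I
Mark C: refs=C, marked=A C D I
Mark H: refs=F null D, marked=A C D H I
Mark G: refs=null E, marked=A C D G H I
Mark F: refs=A null D, marked=A C D F G H I
Mark E: refs=A null, marked=A C D E F G H I
Unmarked (collected): B

Answer: A C D E F G H I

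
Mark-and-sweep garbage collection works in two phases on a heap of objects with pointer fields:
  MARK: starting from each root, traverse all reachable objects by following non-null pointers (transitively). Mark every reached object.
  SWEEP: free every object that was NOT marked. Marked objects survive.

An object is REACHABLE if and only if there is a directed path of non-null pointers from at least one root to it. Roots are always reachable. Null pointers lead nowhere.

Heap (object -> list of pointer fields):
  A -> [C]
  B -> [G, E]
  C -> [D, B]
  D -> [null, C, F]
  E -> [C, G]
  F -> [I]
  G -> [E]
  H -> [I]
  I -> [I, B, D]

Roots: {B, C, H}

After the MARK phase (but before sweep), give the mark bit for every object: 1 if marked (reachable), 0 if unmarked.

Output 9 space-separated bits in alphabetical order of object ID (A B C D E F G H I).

Answer: 0 1 1 1 1 1 1 1 1

Derivation:
Roots: B C H
Mark B: refs=G E, marked=B
Mark C: refs=D B, marked=B C
Mark H: refs=I, marked=B C H
Mark G: refs=E, marked=B C G H
Mark E: refs=C G, marked=B C E G H
Mark D: refs=null C F, marked=B C D E G H
Mark I: refs=I B D, marked=B C D E G H I
Mark F: refs=I, marked=B C D E F G H I
Unmarked (collected): A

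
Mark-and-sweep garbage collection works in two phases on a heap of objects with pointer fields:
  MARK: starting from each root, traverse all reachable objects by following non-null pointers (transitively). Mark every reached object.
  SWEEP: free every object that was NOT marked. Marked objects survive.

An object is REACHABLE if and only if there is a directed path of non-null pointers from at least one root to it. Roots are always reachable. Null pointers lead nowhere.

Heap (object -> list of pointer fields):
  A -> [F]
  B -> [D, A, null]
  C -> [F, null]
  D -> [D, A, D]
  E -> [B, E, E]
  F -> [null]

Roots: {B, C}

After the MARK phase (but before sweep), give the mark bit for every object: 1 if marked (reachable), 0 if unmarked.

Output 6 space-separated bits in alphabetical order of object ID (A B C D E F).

Answer: 1 1 1 1 0 1

Derivation:
Roots: B C
Mark B: refs=D A null, marked=B
Mark C: refs=F null, marked=B C
Mark D: refs=D A D, marked=B C D
Mark A: refs=F, marked=A B C D
Mark F: refs=null, marked=A B C D F
Unmarked (collected): E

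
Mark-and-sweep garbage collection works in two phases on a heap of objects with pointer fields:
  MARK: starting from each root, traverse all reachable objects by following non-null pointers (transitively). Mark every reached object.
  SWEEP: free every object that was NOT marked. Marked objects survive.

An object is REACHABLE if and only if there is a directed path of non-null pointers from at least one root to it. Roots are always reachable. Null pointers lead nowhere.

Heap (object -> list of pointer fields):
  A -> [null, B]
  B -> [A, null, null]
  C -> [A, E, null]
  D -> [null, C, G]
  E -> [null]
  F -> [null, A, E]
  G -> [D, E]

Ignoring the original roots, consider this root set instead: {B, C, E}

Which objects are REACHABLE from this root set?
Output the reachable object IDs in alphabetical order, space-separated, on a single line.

Answer: A B C E

Derivation:
Roots: B C E
Mark B: refs=A null null, marked=B
Mark C: refs=A E null, marked=B C
Mark E: refs=null, marked=B C E
Mark A: refs=null B, marked=A B C E
Unmarked (collected): D F G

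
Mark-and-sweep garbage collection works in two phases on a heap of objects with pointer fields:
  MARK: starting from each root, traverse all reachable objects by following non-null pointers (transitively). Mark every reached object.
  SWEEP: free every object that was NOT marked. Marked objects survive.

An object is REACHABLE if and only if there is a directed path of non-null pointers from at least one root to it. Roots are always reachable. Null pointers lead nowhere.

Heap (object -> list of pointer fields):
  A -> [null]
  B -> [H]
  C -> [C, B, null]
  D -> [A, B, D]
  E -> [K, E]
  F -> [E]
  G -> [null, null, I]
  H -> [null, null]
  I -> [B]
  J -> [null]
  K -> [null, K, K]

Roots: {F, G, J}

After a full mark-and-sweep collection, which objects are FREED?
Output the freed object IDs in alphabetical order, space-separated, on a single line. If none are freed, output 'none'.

Roots: F G J
Mark F: refs=E, marked=F
Mark G: refs=null null I, marked=F G
Mark J: refs=null, marked=F G J
Mark E: refs=K E, marked=E F G J
Mark I: refs=B, marked=E F G I J
Mark K: refs=null K K, marked=E F G I J K
Mark B: refs=H, marked=B E F G I J K
Mark H: refs=null null, marked=B E F G H I J K
Unmarked (collected): A C D

Answer: A C D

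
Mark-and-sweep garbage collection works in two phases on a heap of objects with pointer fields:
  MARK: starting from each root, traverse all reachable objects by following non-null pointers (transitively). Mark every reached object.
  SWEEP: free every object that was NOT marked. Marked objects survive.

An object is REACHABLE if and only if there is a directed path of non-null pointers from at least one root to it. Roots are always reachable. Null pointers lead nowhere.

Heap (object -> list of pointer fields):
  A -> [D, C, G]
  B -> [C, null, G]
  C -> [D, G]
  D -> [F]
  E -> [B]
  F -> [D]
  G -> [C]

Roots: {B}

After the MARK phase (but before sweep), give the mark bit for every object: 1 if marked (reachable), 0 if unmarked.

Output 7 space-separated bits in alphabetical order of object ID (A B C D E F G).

Answer: 0 1 1 1 0 1 1

Derivation:
Roots: B
Mark B: refs=C null G, marked=B
Mark C: refs=D G, marked=B C
Mark G: refs=C, marked=B C G
Mark D: refs=F, marked=B C D G
Mark F: refs=D, marked=B C D F G
Unmarked (collected): A E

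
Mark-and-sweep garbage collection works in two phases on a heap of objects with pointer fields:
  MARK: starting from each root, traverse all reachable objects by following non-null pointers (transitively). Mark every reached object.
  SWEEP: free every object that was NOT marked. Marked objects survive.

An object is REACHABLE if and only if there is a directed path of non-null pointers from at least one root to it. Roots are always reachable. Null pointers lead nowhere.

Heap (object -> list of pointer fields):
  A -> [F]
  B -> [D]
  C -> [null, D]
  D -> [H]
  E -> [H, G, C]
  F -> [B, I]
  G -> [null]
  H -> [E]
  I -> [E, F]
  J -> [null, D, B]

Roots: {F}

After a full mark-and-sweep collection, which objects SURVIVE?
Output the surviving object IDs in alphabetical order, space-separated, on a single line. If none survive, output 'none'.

Answer: B C D E F G H I

Derivation:
Roots: F
Mark F: refs=B I, marked=F
Mark B: refs=D, marked=B F
Mark I: refs=E F, marked=B F I
Mark D: refs=H, marked=B D F I
Mark E: refs=H G C, marked=B D E F I
Mark H: refs=E, marked=B D E F H I
Mark G: refs=null, marked=B D E F G H I
Mark C: refs=null D, marked=B C D E F G H I
Unmarked (collected): A J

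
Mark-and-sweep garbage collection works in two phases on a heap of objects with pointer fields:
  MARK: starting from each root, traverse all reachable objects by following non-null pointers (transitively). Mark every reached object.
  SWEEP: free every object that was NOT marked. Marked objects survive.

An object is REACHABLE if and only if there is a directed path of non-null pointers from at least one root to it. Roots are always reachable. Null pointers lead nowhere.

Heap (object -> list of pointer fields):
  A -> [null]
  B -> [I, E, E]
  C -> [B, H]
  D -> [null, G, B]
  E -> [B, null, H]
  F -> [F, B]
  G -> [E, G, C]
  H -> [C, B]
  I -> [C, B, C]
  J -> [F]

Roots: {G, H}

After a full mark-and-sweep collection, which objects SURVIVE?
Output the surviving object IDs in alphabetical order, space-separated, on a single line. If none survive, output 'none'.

Roots: G H
Mark G: refs=E G C, marked=G
Mark H: refs=C B, marked=G H
Mark E: refs=B null H, marked=E G H
Mark C: refs=B H, marked=C E G H
Mark B: refs=I E E, marked=B C E G H
Mark I: refs=C B C, marked=B C E G H I
Unmarked (collected): A D F J

Answer: B C E G H I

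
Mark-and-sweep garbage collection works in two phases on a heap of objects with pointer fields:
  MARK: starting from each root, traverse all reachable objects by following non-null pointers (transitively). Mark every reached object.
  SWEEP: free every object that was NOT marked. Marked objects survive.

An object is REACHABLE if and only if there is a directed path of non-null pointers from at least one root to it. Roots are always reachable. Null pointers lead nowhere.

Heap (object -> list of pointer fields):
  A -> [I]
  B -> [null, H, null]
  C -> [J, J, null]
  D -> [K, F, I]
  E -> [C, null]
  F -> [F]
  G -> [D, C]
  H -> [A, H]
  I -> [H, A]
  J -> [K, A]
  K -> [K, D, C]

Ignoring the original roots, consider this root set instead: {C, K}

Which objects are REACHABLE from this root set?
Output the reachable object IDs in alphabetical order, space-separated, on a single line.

Answer: A C D F H I J K

Derivation:
Roots: C K
Mark C: refs=J J null, marked=C
Mark K: refs=K D C, marked=C K
Mark J: refs=K A, marked=C J K
Mark D: refs=K F I, marked=C D J K
Mark A: refs=I, marked=A C D J K
Mark F: refs=F, marked=A C D F J K
Mark I: refs=H A, marked=A C D F I J K
Mark H: refs=A H, marked=A C D F H I J K
Unmarked (collected): B E G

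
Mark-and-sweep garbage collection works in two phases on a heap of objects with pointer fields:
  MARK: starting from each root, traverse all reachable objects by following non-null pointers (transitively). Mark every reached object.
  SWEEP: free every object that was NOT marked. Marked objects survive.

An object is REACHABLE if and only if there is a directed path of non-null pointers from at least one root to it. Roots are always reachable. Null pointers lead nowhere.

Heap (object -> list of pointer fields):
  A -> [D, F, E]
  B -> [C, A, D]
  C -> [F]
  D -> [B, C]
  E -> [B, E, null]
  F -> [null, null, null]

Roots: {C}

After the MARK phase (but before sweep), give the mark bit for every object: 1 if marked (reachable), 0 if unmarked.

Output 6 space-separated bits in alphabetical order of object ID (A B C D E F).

Roots: C
Mark C: refs=F, marked=C
Mark F: refs=null null null, marked=C F
Unmarked (collected): A B D E

Answer: 0 0 1 0 0 1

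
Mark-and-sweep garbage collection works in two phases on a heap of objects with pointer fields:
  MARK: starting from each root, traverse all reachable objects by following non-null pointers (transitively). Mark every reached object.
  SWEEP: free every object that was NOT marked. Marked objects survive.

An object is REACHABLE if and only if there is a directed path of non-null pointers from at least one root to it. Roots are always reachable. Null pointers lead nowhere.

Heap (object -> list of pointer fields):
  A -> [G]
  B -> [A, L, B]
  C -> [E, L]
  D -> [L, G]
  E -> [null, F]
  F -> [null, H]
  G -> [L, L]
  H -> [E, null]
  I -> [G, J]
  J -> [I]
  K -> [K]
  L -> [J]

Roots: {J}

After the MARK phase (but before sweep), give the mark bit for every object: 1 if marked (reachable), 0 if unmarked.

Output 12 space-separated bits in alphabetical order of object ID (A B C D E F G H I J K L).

Roots: J
Mark J: refs=I, marked=J
Mark I: refs=G J, marked=I J
Mark G: refs=L L, marked=G I J
Mark L: refs=J, marked=G I J L
Unmarked (collected): A B C D E F H K

Answer: 0 0 0 0 0 0 1 0 1 1 0 1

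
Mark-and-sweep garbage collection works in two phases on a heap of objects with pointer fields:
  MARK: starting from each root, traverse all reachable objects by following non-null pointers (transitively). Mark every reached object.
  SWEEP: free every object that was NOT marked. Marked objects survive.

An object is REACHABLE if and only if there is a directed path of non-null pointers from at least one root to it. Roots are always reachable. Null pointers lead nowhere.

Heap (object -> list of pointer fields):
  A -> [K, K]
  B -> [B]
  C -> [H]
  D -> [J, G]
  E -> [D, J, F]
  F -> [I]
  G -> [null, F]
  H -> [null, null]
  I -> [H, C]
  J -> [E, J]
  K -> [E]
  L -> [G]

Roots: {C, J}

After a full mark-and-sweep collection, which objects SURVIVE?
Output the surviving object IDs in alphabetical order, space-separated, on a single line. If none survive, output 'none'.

Answer: C D E F G H I J

Derivation:
Roots: C J
Mark C: refs=H, marked=C
Mark J: refs=E J, marked=C J
Mark H: refs=null null, marked=C H J
Mark E: refs=D J F, marked=C E H J
Mark D: refs=J G, marked=C D E H J
Mark F: refs=I, marked=C D E F H J
Mark G: refs=null F, marked=C D E F G H J
Mark I: refs=H C, marked=C D E F G H I J
Unmarked (collected): A B K L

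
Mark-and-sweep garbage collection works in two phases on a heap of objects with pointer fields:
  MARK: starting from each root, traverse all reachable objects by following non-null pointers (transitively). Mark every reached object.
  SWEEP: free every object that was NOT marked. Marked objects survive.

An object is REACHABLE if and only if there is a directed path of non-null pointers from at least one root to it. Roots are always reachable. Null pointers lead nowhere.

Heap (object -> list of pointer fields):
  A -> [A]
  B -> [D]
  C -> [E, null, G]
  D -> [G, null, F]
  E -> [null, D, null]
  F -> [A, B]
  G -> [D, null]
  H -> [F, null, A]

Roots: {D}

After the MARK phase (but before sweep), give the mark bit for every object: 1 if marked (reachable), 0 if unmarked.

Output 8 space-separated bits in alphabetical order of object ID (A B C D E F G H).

Answer: 1 1 0 1 0 1 1 0

Derivation:
Roots: D
Mark D: refs=G null F, marked=D
Mark G: refs=D null, marked=D G
Mark F: refs=A B, marked=D F G
Mark A: refs=A, marked=A D F G
Mark B: refs=D, marked=A B D F G
Unmarked (collected): C E H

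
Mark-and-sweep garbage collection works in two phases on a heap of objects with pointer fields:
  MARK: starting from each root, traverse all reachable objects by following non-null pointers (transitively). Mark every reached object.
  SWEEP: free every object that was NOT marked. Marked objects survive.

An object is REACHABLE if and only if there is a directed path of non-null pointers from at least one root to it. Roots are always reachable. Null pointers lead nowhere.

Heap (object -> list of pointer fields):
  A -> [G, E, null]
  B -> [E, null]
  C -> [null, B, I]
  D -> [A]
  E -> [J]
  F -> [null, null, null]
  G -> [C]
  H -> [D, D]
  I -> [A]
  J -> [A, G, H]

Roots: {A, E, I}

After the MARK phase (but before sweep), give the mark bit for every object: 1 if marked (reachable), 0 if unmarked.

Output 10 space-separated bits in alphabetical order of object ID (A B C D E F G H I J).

Roots: A E I
Mark A: refs=G E null, marked=A
Mark E: refs=J, marked=A E
Mark I: refs=A, marked=A E I
Mark G: refs=C, marked=A E G I
Mark J: refs=A G H, marked=A E G I J
Mark C: refs=null B I, marked=A C E G I J
Mark H: refs=D D, marked=A C E G H I J
Mark B: refs=E null, marked=A B C E G H I J
Mark D: refs=A, marked=A B C D E G H I J
Unmarked (collected): F

Answer: 1 1 1 1 1 0 1 1 1 1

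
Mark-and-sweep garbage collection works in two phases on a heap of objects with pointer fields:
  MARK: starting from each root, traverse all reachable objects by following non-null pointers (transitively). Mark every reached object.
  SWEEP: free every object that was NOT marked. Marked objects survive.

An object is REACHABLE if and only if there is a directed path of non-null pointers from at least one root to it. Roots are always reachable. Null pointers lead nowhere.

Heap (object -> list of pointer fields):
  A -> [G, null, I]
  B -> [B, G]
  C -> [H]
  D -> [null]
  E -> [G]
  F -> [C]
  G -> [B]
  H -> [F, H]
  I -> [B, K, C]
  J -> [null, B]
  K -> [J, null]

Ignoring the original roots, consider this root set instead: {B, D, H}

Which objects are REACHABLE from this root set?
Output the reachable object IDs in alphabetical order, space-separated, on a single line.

Answer: B C D F G H

Derivation:
Roots: B D H
Mark B: refs=B G, marked=B
Mark D: refs=null, marked=B D
Mark H: refs=F H, marked=B D H
Mark G: refs=B, marked=B D G H
Mark F: refs=C, marked=B D F G H
Mark C: refs=H, marked=B C D F G H
Unmarked (collected): A E I J K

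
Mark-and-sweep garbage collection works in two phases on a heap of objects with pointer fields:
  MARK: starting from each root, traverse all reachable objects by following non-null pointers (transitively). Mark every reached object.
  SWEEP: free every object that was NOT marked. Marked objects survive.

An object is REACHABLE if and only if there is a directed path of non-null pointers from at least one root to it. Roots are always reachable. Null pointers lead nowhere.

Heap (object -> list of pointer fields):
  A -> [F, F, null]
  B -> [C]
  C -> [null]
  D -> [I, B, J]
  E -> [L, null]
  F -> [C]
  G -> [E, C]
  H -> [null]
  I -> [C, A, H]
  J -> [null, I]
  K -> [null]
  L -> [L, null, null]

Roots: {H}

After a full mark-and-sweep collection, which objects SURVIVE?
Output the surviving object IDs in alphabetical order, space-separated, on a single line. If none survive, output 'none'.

Roots: H
Mark H: refs=null, marked=H
Unmarked (collected): A B C D E F G I J K L

Answer: H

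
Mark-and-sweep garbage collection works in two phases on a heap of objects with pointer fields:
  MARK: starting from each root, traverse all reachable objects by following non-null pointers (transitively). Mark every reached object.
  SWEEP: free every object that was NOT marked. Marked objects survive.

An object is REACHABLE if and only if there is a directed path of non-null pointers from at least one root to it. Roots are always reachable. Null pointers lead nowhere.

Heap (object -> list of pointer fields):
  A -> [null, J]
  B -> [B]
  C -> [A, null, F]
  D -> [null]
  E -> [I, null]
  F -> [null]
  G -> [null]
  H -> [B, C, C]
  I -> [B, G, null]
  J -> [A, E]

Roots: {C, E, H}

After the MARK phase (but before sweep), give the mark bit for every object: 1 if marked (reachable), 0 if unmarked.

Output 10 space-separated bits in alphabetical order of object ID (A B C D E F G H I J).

Answer: 1 1 1 0 1 1 1 1 1 1

Derivation:
Roots: C E H
Mark C: refs=A null F, marked=C
Mark E: refs=I null, marked=C E
Mark H: refs=B C C, marked=C E H
Mark A: refs=null J, marked=A C E H
Mark F: refs=null, marked=A C E F H
Mark I: refs=B G null, marked=A C E F H I
Mark B: refs=B, marked=A B C E F H I
Mark J: refs=A E, marked=A B C E F H I J
Mark G: refs=null, marked=A B C E F G H I J
Unmarked (collected): D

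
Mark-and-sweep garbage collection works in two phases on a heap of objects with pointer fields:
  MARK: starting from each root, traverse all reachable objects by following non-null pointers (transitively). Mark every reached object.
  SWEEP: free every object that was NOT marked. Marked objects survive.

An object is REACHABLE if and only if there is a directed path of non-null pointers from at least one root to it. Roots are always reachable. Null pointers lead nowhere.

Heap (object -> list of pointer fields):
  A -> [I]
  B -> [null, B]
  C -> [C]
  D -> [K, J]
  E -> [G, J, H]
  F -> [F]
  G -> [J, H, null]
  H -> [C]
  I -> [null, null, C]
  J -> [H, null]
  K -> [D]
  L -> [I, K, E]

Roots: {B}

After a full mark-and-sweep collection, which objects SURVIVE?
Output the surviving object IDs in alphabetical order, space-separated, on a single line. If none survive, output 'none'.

Roots: B
Mark B: refs=null B, marked=B
Unmarked (collected): A C D E F G H I J K L

Answer: B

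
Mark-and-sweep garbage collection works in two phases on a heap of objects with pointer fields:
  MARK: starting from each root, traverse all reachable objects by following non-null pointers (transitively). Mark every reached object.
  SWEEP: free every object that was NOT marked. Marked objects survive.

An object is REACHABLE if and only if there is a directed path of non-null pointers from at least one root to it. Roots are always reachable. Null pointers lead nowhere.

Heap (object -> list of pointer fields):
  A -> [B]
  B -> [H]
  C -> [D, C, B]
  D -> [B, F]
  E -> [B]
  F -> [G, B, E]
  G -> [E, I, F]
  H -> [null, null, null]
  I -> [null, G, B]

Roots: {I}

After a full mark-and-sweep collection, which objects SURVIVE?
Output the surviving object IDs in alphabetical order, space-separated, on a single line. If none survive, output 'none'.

Roots: I
Mark I: refs=null G B, marked=I
Mark G: refs=E I F, marked=G I
Mark B: refs=H, marked=B G I
Mark E: refs=B, marked=B E G I
Mark F: refs=G B E, marked=B E F G I
Mark H: refs=null null null, marked=B E F G H I
Unmarked (collected): A C D

Answer: B E F G H I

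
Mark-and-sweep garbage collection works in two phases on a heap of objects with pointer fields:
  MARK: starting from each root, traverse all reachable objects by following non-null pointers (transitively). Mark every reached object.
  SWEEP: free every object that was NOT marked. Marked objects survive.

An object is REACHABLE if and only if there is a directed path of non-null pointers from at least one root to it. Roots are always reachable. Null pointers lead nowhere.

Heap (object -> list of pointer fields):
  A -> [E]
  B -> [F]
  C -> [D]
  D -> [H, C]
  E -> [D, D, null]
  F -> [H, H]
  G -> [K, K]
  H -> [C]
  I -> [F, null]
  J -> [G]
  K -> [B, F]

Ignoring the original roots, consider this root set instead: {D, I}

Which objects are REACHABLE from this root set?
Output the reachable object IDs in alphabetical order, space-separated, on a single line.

Answer: C D F H I

Derivation:
Roots: D I
Mark D: refs=H C, marked=D
Mark I: refs=F null, marked=D I
Mark H: refs=C, marked=D H I
Mark C: refs=D, marked=C D H I
Mark F: refs=H H, marked=C D F H I
Unmarked (collected): A B E G J K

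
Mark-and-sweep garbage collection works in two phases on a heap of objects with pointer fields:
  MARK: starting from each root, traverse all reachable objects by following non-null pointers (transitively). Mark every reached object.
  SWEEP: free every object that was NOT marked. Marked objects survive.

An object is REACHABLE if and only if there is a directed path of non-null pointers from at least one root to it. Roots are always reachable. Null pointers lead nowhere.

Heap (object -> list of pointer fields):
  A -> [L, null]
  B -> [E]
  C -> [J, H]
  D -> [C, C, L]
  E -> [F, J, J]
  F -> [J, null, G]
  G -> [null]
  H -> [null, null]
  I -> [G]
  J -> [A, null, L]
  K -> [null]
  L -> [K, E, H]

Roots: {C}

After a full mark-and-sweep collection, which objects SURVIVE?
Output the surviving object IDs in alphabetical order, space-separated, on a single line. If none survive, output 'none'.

Roots: C
Mark C: refs=J H, marked=C
Mark J: refs=A null L, marked=C J
Mark H: refs=null null, marked=C H J
Mark A: refs=L null, marked=A C H J
Mark L: refs=K E H, marked=A C H J L
Mark K: refs=null, marked=A C H J K L
Mark E: refs=F J J, marked=A C E H J K L
Mark F: refs=J null G, marked=A C E F H J K L
Mark G: refs=null, marked=A C E F G H J K L
Unmarked (collected): B D I

Answer: A C E F G H J K L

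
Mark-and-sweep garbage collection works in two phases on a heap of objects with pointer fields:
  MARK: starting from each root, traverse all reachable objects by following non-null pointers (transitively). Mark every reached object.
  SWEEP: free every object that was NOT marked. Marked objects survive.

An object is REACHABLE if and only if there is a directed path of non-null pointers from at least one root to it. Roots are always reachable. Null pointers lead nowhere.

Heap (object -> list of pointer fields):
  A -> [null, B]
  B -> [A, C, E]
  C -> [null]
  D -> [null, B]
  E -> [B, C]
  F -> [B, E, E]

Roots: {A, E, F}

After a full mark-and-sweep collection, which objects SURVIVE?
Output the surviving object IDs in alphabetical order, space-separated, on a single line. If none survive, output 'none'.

Roots: A E F
Mark A: refs=null B, marked=A
Mark E: refs=B C, marked=A E
Mark F: refs=B E E, marked=A E F
Mark B: refs=A C E, marked=A B E F
Mark C: refs=null, marked=A B C E F
Unmarked (collected): D

Answer: A B C E F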